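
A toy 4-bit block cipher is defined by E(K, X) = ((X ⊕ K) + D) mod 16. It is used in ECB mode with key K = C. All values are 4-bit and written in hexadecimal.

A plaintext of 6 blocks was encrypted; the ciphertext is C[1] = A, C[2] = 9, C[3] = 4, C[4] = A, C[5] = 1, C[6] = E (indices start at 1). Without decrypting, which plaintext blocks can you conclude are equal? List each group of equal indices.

ECB encrypts each block independently with the same key, so equal ciphertext blocks imply equal plaintext blocks.
C[1] = C[4] = A, so P[1] = P[4].

P[1] = P[4]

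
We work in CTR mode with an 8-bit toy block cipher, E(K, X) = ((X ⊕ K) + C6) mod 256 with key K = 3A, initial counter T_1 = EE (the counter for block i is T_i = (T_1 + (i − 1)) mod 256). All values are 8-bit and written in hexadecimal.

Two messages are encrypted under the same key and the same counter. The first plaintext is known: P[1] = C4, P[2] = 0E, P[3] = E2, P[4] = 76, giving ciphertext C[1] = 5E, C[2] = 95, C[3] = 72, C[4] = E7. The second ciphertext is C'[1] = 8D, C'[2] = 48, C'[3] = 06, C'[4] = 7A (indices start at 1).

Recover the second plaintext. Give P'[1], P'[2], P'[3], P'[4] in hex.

In CTR with a reused counter, both messages share the same keystream S_i, so C_i ⊕ C'_i = P_i ⊕ P'_i and thus P'_i = P_i ⊕ C_i ⊕ C'_i.
P'[1]: C4 ⊕ 5E ⊕ 8D = 17.
P'[2]: 0E ⊕ 95 ⊕ 48 = D3.
P'[3]: E2 ⊕ 72 ⊕ 06 = 96.
P'[4]: 76 ⊕ E7 ⊕ 7A = EB.

P'[1] = 17, P'[2] = D3, P'[3] = 96, P'[4] = EB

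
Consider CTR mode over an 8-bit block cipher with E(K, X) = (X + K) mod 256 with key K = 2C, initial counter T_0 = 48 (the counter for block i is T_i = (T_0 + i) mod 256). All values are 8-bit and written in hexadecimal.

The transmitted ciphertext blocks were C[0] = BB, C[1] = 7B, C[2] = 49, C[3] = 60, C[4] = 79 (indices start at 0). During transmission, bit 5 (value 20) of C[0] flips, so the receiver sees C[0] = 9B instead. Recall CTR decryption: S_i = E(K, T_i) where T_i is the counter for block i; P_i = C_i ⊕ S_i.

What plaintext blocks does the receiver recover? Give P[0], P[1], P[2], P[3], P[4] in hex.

Only C[0] changed, to 9B. In CTR, a change in C_i flips the same bit in P_i only; the keystream is unaffected. Decrypting the received ciphertext:
P[0]: T = 48, S = E(K, T) = 74; 9B ⊕ 74 = EF.
P[1]: T = 49, S = E(K, T) = 75; 7B ⊕ 75 = 0E.
P[2]: T = 4A, S = E(K, T) = 76; 49 ⊕ 76 = 3F.
P[3]: T = 4B, S = E(K, T) = 77; 60 ⊕ 77 = 17.
P[4]: T = 4C, S = E(K, T) = 78; 79 ⊕ 78 = 01.
Blocks that differ from the original plaintext: P[0].

P[0] = EF, P[1] = 0E, P[2] = 3F, P[3] = 17, P[4] = 01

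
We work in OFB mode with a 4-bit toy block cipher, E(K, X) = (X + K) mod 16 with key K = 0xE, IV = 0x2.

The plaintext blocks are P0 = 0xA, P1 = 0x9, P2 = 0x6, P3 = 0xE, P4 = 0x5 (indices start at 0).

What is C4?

C4 = 0xD

OFB encryption: S_i = E(K, S_{i−1}) with S_{−1} = IV; C_i = P_i ⊕ S_i.
C0: S = E(K, 0x2) = 0x0; 0xA ⊕ 0x0 = 0xA.
C1: S = E(K, 0x0) = 0xE; 0x9 ⊕ 0xE = 0x7.
C2: S = E(K, 0xE) = 0xC; 0x6 ⊕ 0xC = 0xA.
C3: S = E(K, 0xC) = 0xA; 0xE ⊕ 0xA = 0x4.
C4: S = E(K, 0xA) = 0x8; 0x5 ⊕ 0x8 = 0xD.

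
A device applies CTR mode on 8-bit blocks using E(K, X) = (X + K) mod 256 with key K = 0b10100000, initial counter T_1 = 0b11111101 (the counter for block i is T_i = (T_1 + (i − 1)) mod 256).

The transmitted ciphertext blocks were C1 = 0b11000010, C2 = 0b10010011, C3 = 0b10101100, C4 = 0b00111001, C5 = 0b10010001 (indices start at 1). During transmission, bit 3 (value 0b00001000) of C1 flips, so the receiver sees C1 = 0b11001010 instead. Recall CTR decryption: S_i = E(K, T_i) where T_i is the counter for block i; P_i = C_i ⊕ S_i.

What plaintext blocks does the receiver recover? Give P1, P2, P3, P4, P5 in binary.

Only C1 changed, to 0b11001010. In CTR, a change in C_i flips the same bit in P_i only; the keystream is unaffected. Decrypting the received ciphertext:
P1: T = 0b11111101, S = E(K, T) = 0b10011101; 0b11001010 ⊕ 0b10011101 = 0b01010111.
P2: T = 0b11111110, S = E(K, T) = 0b10011110; 0b10010011 ⊕ 0b10011110 = 0b00001101.
P3: T = 0b11111111, S = E(K, T) = 0b10011111; 0b10101100 ⊕ 0b10011111 = 0b00110011.
P4: T = 0b00000000, S = E(K, T) = 0b10100000; 0b00111001 ⊕ 0b10100000 = 0b10011001.
P5: T = 0b00000001, S = E(K, T) = 0b10100001; 0b10010001 ⊕ 0b10100001 = 0b00110000.
Blocks that differ from the original plaintext: P1.

P1 = 0b01010111, P2 = 0b00001101, P3 = 0b00110011, P4 = 0b10011001, P5 = 0b00110000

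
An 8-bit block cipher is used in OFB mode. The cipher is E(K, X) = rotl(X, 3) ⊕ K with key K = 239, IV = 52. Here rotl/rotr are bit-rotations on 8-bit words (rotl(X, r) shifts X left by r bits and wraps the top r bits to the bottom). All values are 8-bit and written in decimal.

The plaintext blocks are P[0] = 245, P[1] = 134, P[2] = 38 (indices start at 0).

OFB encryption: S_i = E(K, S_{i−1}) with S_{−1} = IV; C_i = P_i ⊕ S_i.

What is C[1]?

C[1] = 27

C[0]: S = E(K, 52) = 78; 245 ⊕ 78 = 187.
C[1]: S = E(K, 78) = 157; 134 ⊕ 157 = 27.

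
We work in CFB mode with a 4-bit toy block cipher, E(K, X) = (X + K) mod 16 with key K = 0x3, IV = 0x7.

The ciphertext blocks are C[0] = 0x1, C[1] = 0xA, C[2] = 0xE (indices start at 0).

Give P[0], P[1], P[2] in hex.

P[0] = 0xB, P[1] = 0xE, P[2] = 0x3

CFB decryption: P_i = C_i ⊕ E(K, C_{i−1}), with C_{−1} = IV.
P[0]: E(K, 0x7) = 0xA; 0x1 ⊕ 0xA = 0xB.
P[1]: E(K, 0x1) = 0x4; 0xA ⊕ 0x4 = 0xE.
P[2]: E(K, 0xA) = 0xD; 0xE ⊕ 0xD = 0x3.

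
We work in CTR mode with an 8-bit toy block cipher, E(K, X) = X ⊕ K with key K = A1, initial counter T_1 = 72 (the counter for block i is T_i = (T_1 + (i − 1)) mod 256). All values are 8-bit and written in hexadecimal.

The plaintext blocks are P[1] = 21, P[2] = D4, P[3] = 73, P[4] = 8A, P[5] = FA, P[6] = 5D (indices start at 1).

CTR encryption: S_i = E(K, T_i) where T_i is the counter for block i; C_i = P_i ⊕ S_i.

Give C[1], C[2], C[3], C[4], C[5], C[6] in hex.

C[1] = F2, C[2] = 06, C[3] = A6, C[4] = 5E, C[5] = 2D, C[6] = 8B

C[1]: T = 72, S = E(K, T) = D3; 21 ⊕ D3 = F2.
C[2]: T = 73, S = E(K, T) = D2; D4 ⊕ D2 = 06.
C[3]: T = 74, S = E(K, T) = D5; 73 ⊕ D5 = A6.
C[4]: T = 75, S = E(K, T) = D4; 8A ⊕ D4 = 5E.
C[5]: T = 76, S = E(K, T) = D7; FA ⊕ D7 = 2D.
C[6]: T = 77, S = E(K, T) = D6; 5D ⊕ D6 = 8B.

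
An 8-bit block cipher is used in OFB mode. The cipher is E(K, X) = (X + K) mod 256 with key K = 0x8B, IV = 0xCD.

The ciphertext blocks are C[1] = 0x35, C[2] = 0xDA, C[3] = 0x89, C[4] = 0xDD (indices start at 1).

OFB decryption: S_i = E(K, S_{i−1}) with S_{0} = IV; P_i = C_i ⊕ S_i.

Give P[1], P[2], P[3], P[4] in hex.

P[1]: S = E(K, 0xCD) = 0x58; 0x35 ⊕ 0x58 = 0x6D.
P[2]: S = E(K, 0x58) = 0xE3; 0xDA ⊕ 0xE3 = 0x39.
P[3]: S = E(K, 0xE3) = 0x6E; 0x89 ⊕ 0x6E = 0xE7.
P[4]: S = E(K, 0x6E) = 0xF9; 0xDD ⊕ 0xF9 = 0x24.

P[1] = 0x6D, P[2] = 0x39, P[3] = 0xE7, P[4] = 0x24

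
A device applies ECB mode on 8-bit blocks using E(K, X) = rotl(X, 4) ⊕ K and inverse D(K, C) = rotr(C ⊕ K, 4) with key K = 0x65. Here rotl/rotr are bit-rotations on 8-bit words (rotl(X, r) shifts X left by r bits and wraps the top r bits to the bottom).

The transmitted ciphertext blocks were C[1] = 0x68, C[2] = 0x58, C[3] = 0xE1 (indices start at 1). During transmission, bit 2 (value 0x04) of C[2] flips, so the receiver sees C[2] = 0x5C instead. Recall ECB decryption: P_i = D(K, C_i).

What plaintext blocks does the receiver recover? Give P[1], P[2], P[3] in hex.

Only C[2] changed, to 0x5C. In ECB, a change in C_i affects only P_i. Decrypting the received ciphertext:
P[1]: D(K, 0x68) = 0xD0.
P[2]: D(K, 0x5C) = 0x93.
P[3]: D(K, 0xE1) = 0x48.
Blocks that differ from the original plaintext: P[2].

P[1] = 0xD0, P[2] = 0x93, P[3] = 0x48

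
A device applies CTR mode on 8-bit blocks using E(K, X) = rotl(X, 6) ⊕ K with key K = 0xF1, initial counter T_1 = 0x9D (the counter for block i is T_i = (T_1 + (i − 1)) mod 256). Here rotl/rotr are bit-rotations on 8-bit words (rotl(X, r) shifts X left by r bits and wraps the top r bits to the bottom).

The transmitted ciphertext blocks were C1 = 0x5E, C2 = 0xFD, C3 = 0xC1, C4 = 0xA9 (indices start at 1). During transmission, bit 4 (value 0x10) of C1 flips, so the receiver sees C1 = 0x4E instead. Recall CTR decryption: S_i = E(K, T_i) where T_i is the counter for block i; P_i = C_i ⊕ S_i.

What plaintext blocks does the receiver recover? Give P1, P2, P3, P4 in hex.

P1 = 0xD8, P2 = 0xAB, P3 = 0xD7, P4 = 0x70

Only C1 changed, to 0x4E. In CTR, a change in C_i flips the same bit in P_i only; the keystream is unaffected. Decrypting the received ciphertext:
P1: T = 0x9D, S = E(K, T) = 0x96; 0x4E ⊕ 0x96 = 0xD8.
P2: T = 0x9E, S = E(K, T) = 0x56; 0xFD ⊕ 0x56 = 0xAB.
P3: T = 0x9F, S = E(K, T) = 0x16; 0xC1 ⊕ 0x16 = 0xD7.
P4: T = 0xA0, S = E(K, T) = 0xD9; 0xA9 ⊕ 0xD9 = 0x70.
Blocks that differ from the original plaintext: P1.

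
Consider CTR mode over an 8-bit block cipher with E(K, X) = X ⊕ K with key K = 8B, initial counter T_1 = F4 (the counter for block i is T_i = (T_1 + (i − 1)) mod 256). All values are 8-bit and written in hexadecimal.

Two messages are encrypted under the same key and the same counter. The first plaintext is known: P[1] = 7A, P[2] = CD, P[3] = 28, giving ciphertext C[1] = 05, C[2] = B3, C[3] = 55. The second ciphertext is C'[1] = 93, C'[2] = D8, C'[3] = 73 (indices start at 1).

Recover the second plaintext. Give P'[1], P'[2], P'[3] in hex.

In CTR with a reused counter, both messages share the same keystream S_i, so C_i ⊕ C'_i = P_i ⊕ P'_i and thus P'_i = P_i ⊕ C_i ⊕ C'_i.
P'[1]: 7A ⊕ 05 ⊕ 93 = EC.
P'[2]: CD ⊕ B3 ⊕ D8 = A6.
P'[3]: 28 ⊕ 55 ⊕ 73 = 0E.

P'[1] = EC, P'[2] = A6, P'[3] = 0E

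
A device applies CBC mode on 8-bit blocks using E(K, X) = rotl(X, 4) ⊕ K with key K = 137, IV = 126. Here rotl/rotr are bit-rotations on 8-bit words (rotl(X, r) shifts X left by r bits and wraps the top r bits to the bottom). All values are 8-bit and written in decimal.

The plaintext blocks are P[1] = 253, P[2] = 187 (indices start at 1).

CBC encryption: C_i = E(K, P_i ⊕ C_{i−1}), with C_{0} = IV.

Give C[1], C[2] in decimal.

C[1]: P[1] ⊕ 126 = 131; E(K, 131) = 177.
C[2]: P[2] ⊕ 177 = 10; E(K, 10) = 41.

C[1] = 177, C[2] = 41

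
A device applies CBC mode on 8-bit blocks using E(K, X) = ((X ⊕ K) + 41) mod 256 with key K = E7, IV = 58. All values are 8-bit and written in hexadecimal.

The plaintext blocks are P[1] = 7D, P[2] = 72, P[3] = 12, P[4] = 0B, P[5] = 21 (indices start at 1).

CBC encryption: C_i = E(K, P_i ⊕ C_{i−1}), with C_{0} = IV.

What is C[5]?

C[1]: P[1] ⊕ 58 = 25; E(K, 25) = 03.
C[2]: P[2] ⊕ 03 = 71; E(K, 71) = D7.
C[3]: P[3] ⊕ D7 = C5; E(K, C5) = 63.
C[4]: P[4] ⊕ 63 = 68; E(K, 68) = D0.
C[5]: P[5] ⊕ D0 = F1; E(K, F1) = 57.

C[5] = 57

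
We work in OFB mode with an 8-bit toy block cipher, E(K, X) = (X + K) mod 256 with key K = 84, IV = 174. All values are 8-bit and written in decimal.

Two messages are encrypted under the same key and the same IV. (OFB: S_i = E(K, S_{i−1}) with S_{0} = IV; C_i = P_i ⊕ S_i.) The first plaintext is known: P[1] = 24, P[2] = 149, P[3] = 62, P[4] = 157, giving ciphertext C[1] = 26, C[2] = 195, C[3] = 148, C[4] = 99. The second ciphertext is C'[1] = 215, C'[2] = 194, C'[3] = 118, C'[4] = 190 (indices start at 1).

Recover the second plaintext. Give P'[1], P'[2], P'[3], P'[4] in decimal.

P'[1] = 213, P'[2] = 148, P'[3] = 220, P'[4] = 64

In OFB with a reused IV, both messages share the same keystream S_i, so C_i ⊕ C'_i = P_i ⊕ P'_i and thus P'_i = P_i ⊕ C_i ⊕ C'_i.
P'[1]: 24 ⊕ 26 ⊕ 215 = 213.
P'[2]: 149 ⊕ 195 ⊕ 194 = 148.
P'[3]: 62 ⊕ 148 ⊕ 118 = 220.
P'[4]: 157 ⊕ 99 ⊕ 190 = 64.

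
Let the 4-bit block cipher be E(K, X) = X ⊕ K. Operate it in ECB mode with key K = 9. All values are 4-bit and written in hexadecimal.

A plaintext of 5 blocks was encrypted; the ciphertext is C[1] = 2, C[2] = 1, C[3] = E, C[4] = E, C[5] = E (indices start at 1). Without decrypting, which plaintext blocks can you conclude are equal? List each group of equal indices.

ECB encrypts each block independently with the same key, so equal ciphertext blocks imply equal plaintext blocks.
C[3] = C[4] = C[5] = E, so P[3] = P[4] = P[5].

P[3] = P[4] = P[5]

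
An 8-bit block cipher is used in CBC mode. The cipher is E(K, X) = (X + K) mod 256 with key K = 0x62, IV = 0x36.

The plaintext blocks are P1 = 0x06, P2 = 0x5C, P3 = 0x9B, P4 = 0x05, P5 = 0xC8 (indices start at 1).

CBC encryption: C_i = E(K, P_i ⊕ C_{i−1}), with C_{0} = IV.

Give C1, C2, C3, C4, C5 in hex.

C1 = 0x92, C2 = 0x30, C3 = 0x0D, C4 = 0x6A, C5 = 0x04

C1: P1 ⊕ 0x36 = 0x30; E(K, 0x30) = 0x92.
C2: P2 ⊕ 0x92 = 0xCE; E(K, 0xCE) = 0x30.
C3: P3 ⊕ 0x30 = 0xAB; E(K, 0xAB) = 0x0D.
C4: P4 ⊕ 0x0D = 0x08; E(K, 0x08) = 0x6A.
C5: P5 ⊕ 0x6A = 0xA2; E(K, 0xA2) = 0x04.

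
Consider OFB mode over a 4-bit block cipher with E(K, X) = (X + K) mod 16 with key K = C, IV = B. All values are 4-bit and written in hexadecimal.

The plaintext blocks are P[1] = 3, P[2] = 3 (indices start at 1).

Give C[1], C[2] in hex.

C[1] = 4, C[2] = 0

OFB encryption: S_i = E(K, S_{i−1}) with S_{0} = IV; C_i = P_i ⊕ S_i.
C[1]: S = E(K, B) = 7; 3 ⊕ 7 = 4.
C[2]: S = E(K, 7) = 3; 3 ⊕ 3 = 0.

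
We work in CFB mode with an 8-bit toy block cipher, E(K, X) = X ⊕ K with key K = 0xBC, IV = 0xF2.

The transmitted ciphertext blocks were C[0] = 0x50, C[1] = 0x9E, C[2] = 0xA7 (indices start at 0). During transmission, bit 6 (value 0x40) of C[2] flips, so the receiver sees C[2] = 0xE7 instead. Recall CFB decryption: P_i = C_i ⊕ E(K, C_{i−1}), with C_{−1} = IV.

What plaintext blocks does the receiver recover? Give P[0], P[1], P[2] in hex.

Only C[2] changed, to 0xE7. In CFB, a change in C_i flips the same bit in P_i and garbles P_{i+1}. Decrypting the received ciphertext:
P[0]: E(K, 0xF2) = 0x4E; 0x50 ⊕ 0x4E = 0x1E.
P[1]: E(K, 0x50) = 0xEC; 0x9E ⊕ 0xEC = 0x72.
P[2]: E(K, 0x9E) = 0x22; 0xE7 ⊕ 0x22 = 0xC5.
Blocks that differ from the original plaintext: P[2].

P[0] = 0x1E, P[1] = 0x72, P[2] = 0xC5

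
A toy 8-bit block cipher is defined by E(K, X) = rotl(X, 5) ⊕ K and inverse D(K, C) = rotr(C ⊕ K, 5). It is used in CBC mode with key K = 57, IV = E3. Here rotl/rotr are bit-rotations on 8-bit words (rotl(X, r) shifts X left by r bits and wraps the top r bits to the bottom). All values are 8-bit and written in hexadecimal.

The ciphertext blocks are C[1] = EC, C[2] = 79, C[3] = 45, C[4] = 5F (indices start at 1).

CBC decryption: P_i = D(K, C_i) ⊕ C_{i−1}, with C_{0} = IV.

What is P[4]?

P[4]: D(K, 5F) = 40; 40 ⊕ 45 = 05.

P[4] = 05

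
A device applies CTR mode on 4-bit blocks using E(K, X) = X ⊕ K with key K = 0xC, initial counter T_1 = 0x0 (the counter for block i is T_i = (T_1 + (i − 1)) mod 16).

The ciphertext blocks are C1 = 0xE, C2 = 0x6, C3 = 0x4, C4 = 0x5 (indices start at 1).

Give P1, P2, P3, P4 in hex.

P1 = 0x2, P2 = 0xB, P3 = 0xA, P4 = 0xA

CTR decryption: S_i = E(K, T_i) where T_i is the counter for block i; P_i = C_i ⊕ S_i.
P1: T = 0x0, S = E(K, T) = 0xC; 0xE ⊕ 0xC = 0x2.
P2: T = 0x1, S = E(K, T) = 0xD; 0x6 ⊕ 0xD = 0xB.
P3: T = 0x2, S = E(K, T) = 0xE; 0x4 ⊕ 0xE = 0xA.
P4: T = 0x3, S = E(K, T) = 0xF; 0x5 ⊕ 0xF = 0xA.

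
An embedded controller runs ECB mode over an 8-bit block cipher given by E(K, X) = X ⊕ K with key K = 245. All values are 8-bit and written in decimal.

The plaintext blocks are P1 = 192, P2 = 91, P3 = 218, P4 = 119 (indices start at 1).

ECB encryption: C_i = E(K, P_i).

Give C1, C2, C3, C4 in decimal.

C1 = 53, C2 = 174, C3 = 47, C4 = 130

C1: E(K, 192) = 53.
C2: E(K, 91) = 174.
C3: E(K, 218) = 47.
C4: E(K, 119) = 130.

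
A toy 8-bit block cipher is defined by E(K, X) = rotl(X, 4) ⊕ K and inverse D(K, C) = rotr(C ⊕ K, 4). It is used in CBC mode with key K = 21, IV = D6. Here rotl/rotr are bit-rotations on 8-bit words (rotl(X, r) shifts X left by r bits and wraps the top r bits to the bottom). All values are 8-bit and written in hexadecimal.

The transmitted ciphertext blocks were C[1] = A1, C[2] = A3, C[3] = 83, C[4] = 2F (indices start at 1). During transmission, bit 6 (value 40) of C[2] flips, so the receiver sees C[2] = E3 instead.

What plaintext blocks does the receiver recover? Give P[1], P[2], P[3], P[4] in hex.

P[1] = DE, P[2] = 8D, P[3] = C9, P[4] = 63

CBC decryption: P_i = D(K, C_i) ⊕ C_{i−1}, with C_{0} = IV.
Only C[2] changed, to E3. In CBC, a change in C_i garbles P_i and flips the same bit in P_{i+1}. Decrypting the received ciphertext:
P[1]: D(K, A1) = 08; 08 ⊕ D6 = DE.
P[2]: D(K, E3) = 2C; 2C ⊕ A1 = 8D.
P[3]: D(K, 83) = 2A; 2A ⊕ E3 = C9.
P[4]: D(K, 2F) = E0; E0 ⊕ 83 = 63.
Blocks that differ from the original plaintext: P[2], P[3].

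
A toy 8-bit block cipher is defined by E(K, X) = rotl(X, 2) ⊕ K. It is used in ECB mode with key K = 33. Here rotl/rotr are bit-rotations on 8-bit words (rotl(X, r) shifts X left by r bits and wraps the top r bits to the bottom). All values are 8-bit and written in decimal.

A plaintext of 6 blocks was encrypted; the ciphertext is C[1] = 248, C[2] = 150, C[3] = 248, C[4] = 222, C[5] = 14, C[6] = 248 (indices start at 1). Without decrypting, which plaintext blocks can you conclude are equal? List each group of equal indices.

ECB encrypts each block independently with the same key, so equal ciphertext blocks imply equal plaintext blocks.
C[1] = C[3] = C[6] = 248, so P[1] = P[3] = P[6].

P[1] = P[3] = P[6]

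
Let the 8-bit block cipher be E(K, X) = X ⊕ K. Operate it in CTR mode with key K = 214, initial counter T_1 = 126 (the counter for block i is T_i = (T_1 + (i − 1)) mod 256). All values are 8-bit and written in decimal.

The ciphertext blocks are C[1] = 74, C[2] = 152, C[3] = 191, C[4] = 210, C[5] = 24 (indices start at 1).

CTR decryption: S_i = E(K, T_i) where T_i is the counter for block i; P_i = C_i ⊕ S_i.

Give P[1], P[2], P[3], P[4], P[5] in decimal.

P[1]: T = 126, S = E(K, T) = 168; 74 ⊕ 168 = 226.
P[2]: T = 127, S = E(K, T) = 169; 152 ⊕ 169 = 49.
P[3]: T = 128, S = E(K, T) = 86; 191 ⊕ 86 = 233.
P[4]: T = 129, S = E(K, T) = 87; 210 ⊕ 87 = 133.
P[5]: T = 130, S = E(K, T) = 84; 24 ⊕ 84 = 76.

P[1] = 226, P[2] = 49, P[3] = 233, P[4] = 133, P[5] = 76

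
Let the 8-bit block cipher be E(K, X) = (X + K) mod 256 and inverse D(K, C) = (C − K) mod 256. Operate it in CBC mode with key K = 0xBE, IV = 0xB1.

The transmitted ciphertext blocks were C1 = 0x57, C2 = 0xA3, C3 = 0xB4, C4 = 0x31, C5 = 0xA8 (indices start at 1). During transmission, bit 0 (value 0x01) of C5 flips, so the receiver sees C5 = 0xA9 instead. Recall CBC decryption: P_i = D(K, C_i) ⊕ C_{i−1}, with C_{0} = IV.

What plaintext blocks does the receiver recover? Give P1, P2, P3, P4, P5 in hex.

P1 = 0x28, P2 = 0xB2, P3 = 0x55, P4 = 0xC7, P5 = 0xDA

Only C5 changed, to 0xA9. In CBC, a change in C_i garbles P_i and flips the same bit in P_{i+1}. Decrypting the received ciphertext:
P1: D(K, 0x57) = 0x99; 0x99 ⊕ 0xB1 = 0x28.
P2: D(K, 0xA3) = 0xE5; 0xE5 ⊕ 0x57 = 0xB2.
P3: D(K, 0xB4) = 0xF6; 0xF6 ⊕ 0xA3 = 0x55.
P4: D(K, 0x31) = 0x73; 0x73 ⊕ 0xB4 = 0xC7.
P5: D(K, 0xA9) = 0xEB; 0xEB ⊕ 0x31 = 0xDA.
Blocks that differ from the original plaintext: P5.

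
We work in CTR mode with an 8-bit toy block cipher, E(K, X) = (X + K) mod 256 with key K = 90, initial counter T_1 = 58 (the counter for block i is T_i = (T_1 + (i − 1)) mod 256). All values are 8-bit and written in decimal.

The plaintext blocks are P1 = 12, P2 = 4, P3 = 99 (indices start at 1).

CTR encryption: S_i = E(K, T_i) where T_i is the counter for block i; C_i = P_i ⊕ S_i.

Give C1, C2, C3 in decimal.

C1 = 152, C2 = 145, C3 = 245

C1: T = 58, S = E(K, T) = 148; 12 ⊕ 148 = 152.
C2: T = 59, S = E(K, T) = 149; 4 ⊕ 149 = 145.
C3: T = 60, S = E(K, T) = 150; 99 ⊕ 150 = 245.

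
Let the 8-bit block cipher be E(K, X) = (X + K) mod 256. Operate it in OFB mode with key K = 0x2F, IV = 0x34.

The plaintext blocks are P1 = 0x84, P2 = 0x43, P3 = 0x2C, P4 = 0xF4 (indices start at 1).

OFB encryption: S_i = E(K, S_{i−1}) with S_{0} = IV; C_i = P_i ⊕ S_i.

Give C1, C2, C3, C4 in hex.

C1: S = E(K, 0x34) = 0x63; 0x84 ⊕ 0x63 = 0xE7.
C2: S = E(K, 0x63) = 0x92; 0x43 ⊕ 0x92 = 0xD1.
C3: S = E(K, 0x92) = 0xC1; 0x2C ⊕ 0xC1 = 0xED.
C4: S = E(K, 0xC1) = 0xF0; 0xF4 ⊕ 0xF0 = 0x04.

C1 = 0xE7, C2 = 0xD1, C3 = 0xED, C4 = 0x04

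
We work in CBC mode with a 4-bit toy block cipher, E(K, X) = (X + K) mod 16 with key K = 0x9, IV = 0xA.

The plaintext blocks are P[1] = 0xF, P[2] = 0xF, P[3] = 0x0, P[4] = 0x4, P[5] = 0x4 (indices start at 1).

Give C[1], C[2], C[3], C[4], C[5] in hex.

C[1] = 0xE, C[2] = 0xA, C[3] = 0x3, C[4] = 0x0, C[5] = 0xD

CBC encryption: C_i = E(K, P_i ⊕ C_{i−1}), with C_{0} = IV.
C[1]: P[1] ⊕ 0xA = 0x5; E(K, 0x5) = 0xE.
C[2]: P[2] ⊕ 0xE = 0x1; E(K, 0x1) = 0xA.
C[3]: P[3] ⊕ 0xA = 0xA; E(K, 0xA) = 0x3.
C[4]: P[4] ⊕ 0x3 = 0x7; E(K, 0x7) = 0x0.
C[5]: P[5] ⊕ 0x0 = 0x4; E(K, 0x4) = 0xD.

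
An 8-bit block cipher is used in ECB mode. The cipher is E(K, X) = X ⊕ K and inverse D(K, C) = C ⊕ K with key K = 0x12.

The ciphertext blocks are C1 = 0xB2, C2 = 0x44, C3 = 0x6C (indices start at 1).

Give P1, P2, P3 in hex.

ECB decryption: P_i = D(K, C_i).
P1: D(K, 0xB2) = 0xA0.
P2: D(K, 0x44) = 0x56.
P3: D(K, 0x6C) = 0x7E.

P1 = 0xA0, P2 = 0x56, P3 = 0x7E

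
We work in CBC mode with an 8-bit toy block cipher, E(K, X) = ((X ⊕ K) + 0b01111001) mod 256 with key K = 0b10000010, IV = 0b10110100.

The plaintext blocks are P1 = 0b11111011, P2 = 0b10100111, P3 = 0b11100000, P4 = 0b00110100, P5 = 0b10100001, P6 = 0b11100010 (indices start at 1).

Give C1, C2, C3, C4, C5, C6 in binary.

C1 = 0b01000110, C2 = 0b11011100, C3 = 0b00110111, C4 = 0b11111010, C5 = 0b01010010, C6 = 0b10101011

CBC encryption: C_i = E(K, P_i ⊕ C_{i−1}), with C_{0} = IV.
C1: P1 ⊕ 0b10110100 = 0b01001111; E(K, 0b01001111) = 0b01000110.
C2: P2 ⊕ 0b01000110 = 0b11100001; E(K, 0b11100001) = 0b11011100.
C3: P3 ⊕ 0b11011100 = 0b00111100; E(K, 0b00111100) = 0b00110111.
C4: P4 ⊕ 0b00110111 = 0b00000011; E(K, 0b00000011) = 0b11111010.
C5: P5 ⊕ 0b11111010 = 0b01011011; E(K, 0b01011011) = 0b01010010.
C6: P6 ⊕ 0b01010010 = 0b10110000; E(K, 0b10110000) = 0b10101011.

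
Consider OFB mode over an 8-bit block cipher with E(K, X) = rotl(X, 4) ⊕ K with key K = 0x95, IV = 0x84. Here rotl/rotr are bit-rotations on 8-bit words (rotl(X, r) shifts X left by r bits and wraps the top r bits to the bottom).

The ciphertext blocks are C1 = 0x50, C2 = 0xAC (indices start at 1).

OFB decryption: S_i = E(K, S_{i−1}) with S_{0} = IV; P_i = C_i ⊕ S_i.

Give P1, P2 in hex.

P1 = 0x8D, P2 = 0xE4

P1: S = E(K, 0x84) = 0xDD; 0x50 ⊕ 0xDD = 0x8D.
P2: S = E(K, 0xDD) = 0x48; 0xAC ⊕ 0x48 = 0xE4.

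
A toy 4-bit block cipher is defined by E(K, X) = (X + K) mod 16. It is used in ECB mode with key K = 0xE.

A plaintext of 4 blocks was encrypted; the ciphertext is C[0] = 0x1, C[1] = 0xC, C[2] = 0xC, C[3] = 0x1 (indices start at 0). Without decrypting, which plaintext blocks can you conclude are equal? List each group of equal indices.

ECB encrypts each block independently with the same key, so equal ciphertext blocks imply equal plaintext blocks.
C[0] = C[3] = 0x1, so P[0] = P[3].
C[1] = C[2] = 0xC, so P[1] = P[2].

P[0] = P[3]; P[1] = P[2]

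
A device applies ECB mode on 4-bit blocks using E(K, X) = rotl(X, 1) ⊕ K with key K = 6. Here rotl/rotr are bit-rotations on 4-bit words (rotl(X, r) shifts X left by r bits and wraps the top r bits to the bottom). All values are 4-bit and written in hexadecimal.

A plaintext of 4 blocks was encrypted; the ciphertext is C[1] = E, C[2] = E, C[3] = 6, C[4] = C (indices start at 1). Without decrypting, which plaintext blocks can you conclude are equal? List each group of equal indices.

P[1] = P[2]

ECB encrypts each block independently with the same key, so equal ciphertext blocks imply equal plaintext blocks.
C[1] = C[2] = E, so P[1] = P[2].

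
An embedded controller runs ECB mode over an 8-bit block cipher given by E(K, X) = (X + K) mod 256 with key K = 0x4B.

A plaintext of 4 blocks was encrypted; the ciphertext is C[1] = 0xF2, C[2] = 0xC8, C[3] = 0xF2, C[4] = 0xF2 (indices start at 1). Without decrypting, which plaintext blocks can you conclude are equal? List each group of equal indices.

ECB encrypts each block independently with the same key, so equal ciphertext blocks imply equal plaintext blocks.
C[1] = C[3] = C[4] = 0xF2, so P[1] = P[3] = P[4].

P[1] = P[3] = P[4]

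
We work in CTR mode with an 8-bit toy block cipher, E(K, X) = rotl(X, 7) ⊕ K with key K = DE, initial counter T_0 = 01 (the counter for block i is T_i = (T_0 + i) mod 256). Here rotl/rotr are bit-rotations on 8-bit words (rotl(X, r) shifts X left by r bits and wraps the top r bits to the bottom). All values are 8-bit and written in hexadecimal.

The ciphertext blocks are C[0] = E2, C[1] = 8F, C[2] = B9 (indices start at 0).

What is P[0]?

CTR decryption: S_i = E(K, T_i) where T_i is the counter for block i; P_i = C_i ⊕ S_i.
P[0]: T = 01, S = E(K, T) = 5E; E2 ⊕ 5E = BC.

P[0] = BC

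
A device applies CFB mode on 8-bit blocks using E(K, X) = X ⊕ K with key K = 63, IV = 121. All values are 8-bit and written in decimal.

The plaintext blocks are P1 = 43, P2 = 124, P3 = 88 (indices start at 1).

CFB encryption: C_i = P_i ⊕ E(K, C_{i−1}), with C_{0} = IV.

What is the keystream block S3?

17

C1: E(K, 121) = 70; 43 ⊕ 70 = 109.
C2: E(K, 109) = 82; 124 ⊕ 82 = 46.
C3: E(K, 46) = 17; 88 ⊕ 17 = 73.
So S3 = 17.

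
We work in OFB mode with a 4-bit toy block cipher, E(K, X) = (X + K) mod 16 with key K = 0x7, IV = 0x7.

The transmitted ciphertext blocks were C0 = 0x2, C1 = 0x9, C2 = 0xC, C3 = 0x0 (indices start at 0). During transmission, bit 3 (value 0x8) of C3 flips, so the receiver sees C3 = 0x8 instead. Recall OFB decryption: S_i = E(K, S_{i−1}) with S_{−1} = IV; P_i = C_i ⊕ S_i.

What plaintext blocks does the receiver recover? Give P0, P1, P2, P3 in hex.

P0 = 0xC, P1 = 0xC, P2 = 0x0, P3 = 0xB

Only C3 changed, to 0x8. In OFB, a change in C_i flips the same bit in P_i only; the keystream is unaffected. Decrypting the received ciphertext:
P0: S = E(K, 0x7) = 0xE; 0x2 ⊕ 0xE = 0xC.
P1: S = E(K, 0xE) = 0x5; 0x9 ⊕ 0x5 = 0xC.
P2: S = E(K, 0x5) = 0xC; 0xC ⊕ 0xC = 0x0.
P3: S = E(K, 0xC) = 0x3; 0x8 ⊕ 0x3 = 0xB.
Blocks that differ from the original plaintext: P3.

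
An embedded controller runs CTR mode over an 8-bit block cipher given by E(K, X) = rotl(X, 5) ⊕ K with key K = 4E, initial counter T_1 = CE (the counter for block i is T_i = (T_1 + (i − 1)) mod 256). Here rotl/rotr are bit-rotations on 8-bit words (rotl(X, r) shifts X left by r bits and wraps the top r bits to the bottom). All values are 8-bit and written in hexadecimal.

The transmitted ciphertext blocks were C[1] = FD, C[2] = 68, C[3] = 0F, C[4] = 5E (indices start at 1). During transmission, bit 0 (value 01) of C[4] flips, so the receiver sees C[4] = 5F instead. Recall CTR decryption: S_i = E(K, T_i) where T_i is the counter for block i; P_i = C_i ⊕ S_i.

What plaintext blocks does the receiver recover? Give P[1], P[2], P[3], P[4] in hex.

P[1] = 6A, P[2] = DF, P[3] = 5B, P[4] = 2B

Only C[4] changed, to 5F. In CTR, a change in C_i flips the same bit in P_i only; the keystream is unaffected. Decrypting the received ciphertext:
P[1]: T = CE, S = E(K, T) = 97; FD ⊕ 97 = 6A.
P[2]: T = CF, S = E(K, T) = B7; 68 ⊕ B7 = DF.
P[3]: T = D0, S = E(K, T) = 54; 0F ⊕ 54 = 5B.
P[4]: T = D1, S = E(K, T) = 74; 5F ⊕ 74 = 2B.
Blocks that differ from the original plaintext: P[4].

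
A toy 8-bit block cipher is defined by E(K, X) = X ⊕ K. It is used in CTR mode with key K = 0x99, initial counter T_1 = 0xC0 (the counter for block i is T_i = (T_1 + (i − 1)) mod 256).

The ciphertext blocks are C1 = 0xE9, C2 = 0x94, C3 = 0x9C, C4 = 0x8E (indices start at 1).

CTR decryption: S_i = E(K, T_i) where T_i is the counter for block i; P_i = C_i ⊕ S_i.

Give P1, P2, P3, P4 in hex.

P1: T = 0xC0, S = E(K, T) = 0x59; 0xE9 ⊕ 0x59 = 0xB0.
P2: T = 0xC1, S = E(K, T) = 0x58; 0x94 ⊕ 0x58 = 0xCC.
P3: T = 0xC2, S = E(K, T) = 0x5B; 0x9C ⊕ 0x5B = 0xC7.
P4: T = 0xC3, S = E(K, T) = 0x5A; 0x8E ⊕ 0x5A = 0xD4.

P1 = 0xB0, P2 = 0xCC, P3 = 0xC7, P4 = 0xD4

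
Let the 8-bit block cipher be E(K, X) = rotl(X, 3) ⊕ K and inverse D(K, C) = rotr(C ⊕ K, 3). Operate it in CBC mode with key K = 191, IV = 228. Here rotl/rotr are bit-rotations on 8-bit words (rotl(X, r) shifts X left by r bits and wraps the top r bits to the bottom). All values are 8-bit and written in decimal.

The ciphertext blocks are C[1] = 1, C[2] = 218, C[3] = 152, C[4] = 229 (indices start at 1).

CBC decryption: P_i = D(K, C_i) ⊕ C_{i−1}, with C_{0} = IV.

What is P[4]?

P[4] = 211

P[4]: D(K, 229) = 75; 75 ⊕ 152 = 211.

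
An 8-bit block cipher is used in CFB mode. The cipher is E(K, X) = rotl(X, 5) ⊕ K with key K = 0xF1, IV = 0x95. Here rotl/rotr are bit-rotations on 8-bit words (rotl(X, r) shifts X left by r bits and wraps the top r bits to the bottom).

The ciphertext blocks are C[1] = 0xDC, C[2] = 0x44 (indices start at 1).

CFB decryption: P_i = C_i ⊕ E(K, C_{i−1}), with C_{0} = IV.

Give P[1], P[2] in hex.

P[1] = 0x9F, P[2] = 0x2E

P[1]: E(K, 0x95) = 0x43; 0xDC ⊕ 0x43 = 0x9F.
P[2]: E(K, 0xDC) = 0x6A; 0x44 ⊕ 0x6A = 0x2E.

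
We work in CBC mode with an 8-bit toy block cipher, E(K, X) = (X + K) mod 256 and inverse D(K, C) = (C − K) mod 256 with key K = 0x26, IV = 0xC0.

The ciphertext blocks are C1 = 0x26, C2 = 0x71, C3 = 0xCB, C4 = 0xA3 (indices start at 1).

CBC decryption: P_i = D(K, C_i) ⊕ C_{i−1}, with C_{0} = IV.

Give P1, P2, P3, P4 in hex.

P1 = 0xC0, P2 = 0x6D, P3 = 0xD4, P4 = 0xB6

P1: D(K, 0x26) = 0x00; 0x00 ⊕ 0xC0 = 0xC0.
P2: D(K, 0x71) = 0x4B; 0x4B ⊕ 0x26 = 0x6D.
P3: D(K, 0xCB) = 0xA5; 0xA5 ⊕ 0x71 = 0xD4.
P4: D(K, 0xA3) = 0x7D; 0x7D ⊕ 0xCB = 0xB6.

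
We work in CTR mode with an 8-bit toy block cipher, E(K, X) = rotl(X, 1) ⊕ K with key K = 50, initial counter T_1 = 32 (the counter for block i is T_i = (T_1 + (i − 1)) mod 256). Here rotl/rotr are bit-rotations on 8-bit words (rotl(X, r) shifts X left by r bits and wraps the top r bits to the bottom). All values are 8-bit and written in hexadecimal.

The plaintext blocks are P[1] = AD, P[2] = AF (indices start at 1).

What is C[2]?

C[2] = 99

CTR encryption: S_i = E(K, T_i) where T_i is the counter for block i; C_i = P_i ⊕ S_i.
C[1]: T = 32, S = E(K, T) = 34; AD ⊕ 34 = 99.
C[2]: T = 33, S = E(K, T) = 36; AF ⊕ 36 = 99.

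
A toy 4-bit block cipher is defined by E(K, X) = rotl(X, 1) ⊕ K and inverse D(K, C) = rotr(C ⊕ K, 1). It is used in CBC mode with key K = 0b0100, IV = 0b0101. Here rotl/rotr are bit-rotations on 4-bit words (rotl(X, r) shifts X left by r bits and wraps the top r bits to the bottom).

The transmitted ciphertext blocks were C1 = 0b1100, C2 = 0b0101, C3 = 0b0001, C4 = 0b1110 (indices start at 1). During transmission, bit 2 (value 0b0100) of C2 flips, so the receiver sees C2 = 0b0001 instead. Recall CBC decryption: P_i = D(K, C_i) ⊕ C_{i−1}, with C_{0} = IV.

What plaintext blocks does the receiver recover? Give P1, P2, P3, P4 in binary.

P1 = 0b0001, P2 = 0b0110, P3 = 0b1011, P4 = 0b0100

Only C2 changed, to 0b0001. In CBC, a change in C_i garbles P_i and flips the same bit in P_{i+1}. Decrypting the received ciphertext:
P1: D(K, 0b1100) = 0b0100; 0b0100 ⊕ 0b0101 = 0b0001.
P2: D(K, 0b0001) = 0b1010; 0b1010 ⊕ 0b1100 = 0b0110.
P3: D(K, 0b0001) = 0b1010; 0b1010 ⊕ 0b0001 = 0b1011.
P4: D(K, 0b1110) = 0b0101; 0b0101 ⊕ 0b0001 = 0b0100.
Blocks that differ from the original plaintext: P2, P3.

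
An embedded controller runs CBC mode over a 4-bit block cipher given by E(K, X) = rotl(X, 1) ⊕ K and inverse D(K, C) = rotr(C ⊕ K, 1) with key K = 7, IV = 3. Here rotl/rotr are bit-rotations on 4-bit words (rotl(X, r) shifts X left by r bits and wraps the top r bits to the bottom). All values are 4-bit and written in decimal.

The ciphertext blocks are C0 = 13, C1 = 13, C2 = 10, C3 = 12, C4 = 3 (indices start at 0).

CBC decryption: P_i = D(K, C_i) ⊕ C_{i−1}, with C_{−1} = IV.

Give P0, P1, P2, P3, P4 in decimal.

P0 = 6, P1 = 8, P2 = 3, P3 = 7, P4 = 14

P0: D(K, 13) = 5; 5 ⊕ 3 = 6.
P1: D(K, 13) = 5; 5 ⊕ 13 = 8.
P2: D(K, 10) = 14; 14 ⊕ 13 = 3.
P3: D(K, 12) = 13; 13 ⊕ 10 = 7.
P4: D(K, 3) = 2; 2 ⊕ 12 = 14.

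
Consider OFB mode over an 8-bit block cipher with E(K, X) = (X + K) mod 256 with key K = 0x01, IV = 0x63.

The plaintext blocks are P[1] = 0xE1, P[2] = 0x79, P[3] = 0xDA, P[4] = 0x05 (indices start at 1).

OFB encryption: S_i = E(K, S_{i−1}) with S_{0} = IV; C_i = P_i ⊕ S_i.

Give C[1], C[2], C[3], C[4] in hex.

C[1]: S = E(K, 0x63) = 0x64; 0xE1 ⊕ 0x64 = 0x85.
C[2]: S = E(K, 0x64) = 0x65; 0x79 ⊕ 0x65 = 0x1C.
C[3]: S = E(K, 0x65) = 0x66; 0xDA ⊕ 0x66 = 0xBC.
C[4]: S = E(K, 0x66) = 0x67; 0x05 ⊕ 0x67 = 0x62.

C[1] = 0x85, C[2] = 0x1C, C[3] = 0xBC, C[4] = 0x62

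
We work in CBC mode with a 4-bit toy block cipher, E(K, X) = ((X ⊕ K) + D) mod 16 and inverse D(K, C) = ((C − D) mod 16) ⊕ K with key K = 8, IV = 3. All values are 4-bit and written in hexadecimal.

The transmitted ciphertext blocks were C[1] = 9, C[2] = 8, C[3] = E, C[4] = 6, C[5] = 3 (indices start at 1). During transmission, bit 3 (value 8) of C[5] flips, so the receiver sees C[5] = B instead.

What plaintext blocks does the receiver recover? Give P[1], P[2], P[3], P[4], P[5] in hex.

CBC decryption: P_i = D(K, C_i) ⊕ C_{i−1}, with C_{0} = IV.
Only C[5] changed, to B. In CBC, a change in C_i garbles P_i and flips the same bit in P_{i+1}. Decrypting the received ciphertext:
P[1]: D(K, 9) = 4; 4 ⊕ 3 = 7.
P[2]: D(K, 8) = 3; 3 ⊕ 9 = A.
P[3]: D(K, E) = 9; 9 ⊕ 8 = 1.
P[4]: D(K, 6) = 1; 1 ⊕ E = F.
P[5]: D(K, B) = 6; 6 ⊕ 6 = 0.
Blocks that differ from the original plaintext: P[5].

P[1] = 7, P[2] = A, P[3] = 1, P[4] = F, P[5] = 0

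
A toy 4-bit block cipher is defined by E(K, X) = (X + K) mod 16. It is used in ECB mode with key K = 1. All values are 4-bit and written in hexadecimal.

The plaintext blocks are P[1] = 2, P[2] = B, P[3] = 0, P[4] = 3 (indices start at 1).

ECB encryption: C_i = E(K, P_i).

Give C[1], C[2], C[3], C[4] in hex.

C[1] = 3, C[2] = C, C[3] = 1, C[4] = 4

C[1]: E(K, 2) = 3.
C[2]: E(K, B) = C.
C[3]: E(K, 0) = 1.
C[4]: E(K, 3) = 4.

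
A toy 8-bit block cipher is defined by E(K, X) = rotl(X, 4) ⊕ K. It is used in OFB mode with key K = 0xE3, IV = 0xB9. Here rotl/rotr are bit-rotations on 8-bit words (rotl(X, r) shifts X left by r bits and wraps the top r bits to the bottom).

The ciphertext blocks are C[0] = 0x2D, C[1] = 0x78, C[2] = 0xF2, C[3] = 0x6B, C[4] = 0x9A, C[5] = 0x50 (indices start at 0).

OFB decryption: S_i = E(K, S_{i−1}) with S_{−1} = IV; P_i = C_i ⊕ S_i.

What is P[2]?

P[0]: S = E(K, 0xB9) = 0x78; 0x2D ⊕ 0x78 = 0x55.
P[1]: S = E(K, 0x78) = 0x64; 0x78 ⊕ 0x64 = 0x1C.
P[2]: S = E(K, 0x64) = 0xA5; 0xF2 ⊕ 0xA5 = 0x57.

P[2] = 0x57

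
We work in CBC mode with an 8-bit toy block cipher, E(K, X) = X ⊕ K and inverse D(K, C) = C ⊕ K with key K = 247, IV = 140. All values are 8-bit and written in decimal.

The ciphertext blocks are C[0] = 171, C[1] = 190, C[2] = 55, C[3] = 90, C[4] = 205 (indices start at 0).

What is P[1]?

P[1] = 226

CBC decryption: P_i = D(K, C_i) ⊕ C_{i−1}, with C_{−1} = IV.
P[1]: D(K, 190) = 73; 73 ⊕ 171 = 226.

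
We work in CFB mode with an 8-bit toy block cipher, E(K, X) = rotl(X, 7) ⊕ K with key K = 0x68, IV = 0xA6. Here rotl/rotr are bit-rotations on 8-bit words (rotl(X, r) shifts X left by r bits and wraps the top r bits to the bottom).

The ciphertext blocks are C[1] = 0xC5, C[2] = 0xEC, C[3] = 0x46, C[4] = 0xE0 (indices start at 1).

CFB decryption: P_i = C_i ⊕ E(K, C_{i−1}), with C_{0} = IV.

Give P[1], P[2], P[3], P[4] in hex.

P[1] = 0xFE, P[2] = 0x66, P[3] = 0x58, P[4] = 0xAB

P[1]: E(K, 0xA6) = 0x3B; 0xC5 ⊕ 0x3B = 0xFE.
P[2]: E(K, 0xC5) = 0x8A; 0xEC ⊕ 0x8A = 0x66.
P[3]: E(K, 0xEC) = 0x1E; 0x46 ⊕ 0x1E = 0x58.
P[4]: E(K, 0x46) = 0x4B; 0xE0 ⊕ 0x4B = 0xAB.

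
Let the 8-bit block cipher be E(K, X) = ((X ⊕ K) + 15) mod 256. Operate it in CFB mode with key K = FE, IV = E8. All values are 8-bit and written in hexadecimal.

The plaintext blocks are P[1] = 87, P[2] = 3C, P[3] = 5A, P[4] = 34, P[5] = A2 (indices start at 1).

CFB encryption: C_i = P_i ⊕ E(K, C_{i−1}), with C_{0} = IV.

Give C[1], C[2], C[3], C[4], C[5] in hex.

C[1]: E(K, E8) = 2B; 87 ⊕ 2B = AC.
C[2]: E(K, AC) = 67; 3C ⊕ 67 = 5B.
C[3]: E(K, 5B) = BA; 5A ⊕ BA = E0.
C[4]: E(K, E0) = 33; 34 ⊕ 33 = 07.
C[5]: E(K, 07) = 0E; A2 ⊕ 0E = AC.

C[1] = AC, C[2] = 5B, C[3] = E0, C[4] = 07, C[5] = AC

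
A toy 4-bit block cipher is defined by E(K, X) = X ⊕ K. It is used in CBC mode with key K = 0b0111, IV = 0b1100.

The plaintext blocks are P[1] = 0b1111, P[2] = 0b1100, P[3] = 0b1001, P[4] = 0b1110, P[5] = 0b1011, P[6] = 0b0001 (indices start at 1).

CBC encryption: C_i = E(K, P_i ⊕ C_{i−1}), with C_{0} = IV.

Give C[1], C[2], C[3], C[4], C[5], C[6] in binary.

C[1] = 0b0100, C[2] = 0b1111, C[3] = 0b0001, C[4] = 0b1000, C[5] = 0b0100, C[6] = 0b0010

C[1]: P[1] ⊕ 0b1100 = 0b0011; E(K, 0b0011) = 0b0100.
C[2]: P[2] ⊕ 0b0100 = 0b1000; E(K, 0b1000) = 0b1111.
C[3]: P[3] ⊕ 0b1111 = 0b0110; E(K, 0b0110) = 0b0001.
C[4]: P[4] ⊕ 0b0001 = 0b1111; E(K, 0b1111) = 0b1000.
C[5]: P[5] ⊕ 0b1000 = 0b0011; E(K, 0b0011) = 0b0100.
C[6]: P[6] ⊕ 0b0100 = 0b0101; E(K, 0b0101) = 0b0010.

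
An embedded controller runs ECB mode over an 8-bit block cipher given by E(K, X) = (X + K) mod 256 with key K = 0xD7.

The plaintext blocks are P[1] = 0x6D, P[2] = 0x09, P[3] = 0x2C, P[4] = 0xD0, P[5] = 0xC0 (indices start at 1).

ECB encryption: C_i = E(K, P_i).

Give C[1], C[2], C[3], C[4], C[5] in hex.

C[1] = 0x44, C[2] = 0xE0, C[3] = 0x03, C[4] = 0xA7, C[5] = 0x97

C[1]: E(K, 0x6D) = 0x44.
C[2]: E(K, 0x09) = 0xE0.
C[3]: E(K, 0x2C) = 0x03.
C[4]: E(K, 0xD0) = 0xA7.
C[5]: E(K, 0xC0) = 0x97.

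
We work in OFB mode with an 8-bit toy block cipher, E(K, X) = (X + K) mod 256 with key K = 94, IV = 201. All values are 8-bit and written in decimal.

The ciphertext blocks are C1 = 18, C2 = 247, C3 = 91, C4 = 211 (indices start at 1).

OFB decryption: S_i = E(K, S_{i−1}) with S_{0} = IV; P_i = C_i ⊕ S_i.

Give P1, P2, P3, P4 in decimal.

P1: S = E(K, 201) = 39; 18 ⊕ 39 = 53.
P2: S = E(K, 39) = 133; 247 ⊕ 133 = 114.
P3: S = E(K, 133) = 227; 91 ⊕ 227 = 184.
P4: S = E(K, 227) = 65; 211 ⊕ 65 = 146.

P1 = 53, P2 = 114, P3 = 184, P4 = 146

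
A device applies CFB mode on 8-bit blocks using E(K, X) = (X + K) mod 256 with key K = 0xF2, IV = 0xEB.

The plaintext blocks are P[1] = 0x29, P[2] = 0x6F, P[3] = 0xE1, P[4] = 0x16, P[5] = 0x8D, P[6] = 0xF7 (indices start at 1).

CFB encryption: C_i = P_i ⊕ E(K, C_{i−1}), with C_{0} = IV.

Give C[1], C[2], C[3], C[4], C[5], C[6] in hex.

C[1]: E(K, 0xEB) = 0xDD; 0x29 ⊕ 0xDD = 0xF4.
C[2]: E(K, 0xF4) = 0xE6; 0x6F ⊕ 0xE6 = 0x89.
C[3]: E(K, 0x89) = 0x7B; 0xE1 ⊕ 0x7B = 0x9A.
C[4]: E(K, 0x9A) = 0x8C; 0x16 ⊕ 0x8C = 0x9A.
C[5]: E(K, 0x9A) = 0x8C; 0x8D ⊕ 0x8C = 0x01.
C[6]: E(K, 0x01) = 0xF3; 0xF7 ⊕ 0xF3 = 0x04.

C[1] = 0xF4, C[2] = 0x89, C[3] = 0x9A, C[4] = 0x9A, C[5] = 0x01, C[6] = 0x04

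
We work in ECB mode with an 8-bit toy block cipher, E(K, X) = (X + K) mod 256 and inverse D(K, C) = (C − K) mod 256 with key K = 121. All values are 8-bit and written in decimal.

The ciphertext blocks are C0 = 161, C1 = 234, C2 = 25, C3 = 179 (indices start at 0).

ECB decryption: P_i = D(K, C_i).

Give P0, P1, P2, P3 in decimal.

P0: D(K, 161) = 40.
P1: D(K, 234) = 113.
P2: D(K, 25) = 160.
P3: D(K, 179) = 58.

P0 = 40, P1 = 113, P2 = 160, P3 = 58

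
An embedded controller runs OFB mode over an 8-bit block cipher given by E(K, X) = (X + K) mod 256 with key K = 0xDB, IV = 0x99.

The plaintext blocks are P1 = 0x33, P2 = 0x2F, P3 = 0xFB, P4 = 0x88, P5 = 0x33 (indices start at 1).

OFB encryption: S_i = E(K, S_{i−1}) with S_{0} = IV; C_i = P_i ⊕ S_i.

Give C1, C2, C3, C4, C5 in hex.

C1: S = E(K, 0x99) = 0x74; 0x33 ⊕ 0x74 = 0x47.
C2: S = E(K, 0x74) = 0x4F; 0x2F ⊕ 0x4F = 0x60.
C3: S = E(K, 0x4F) = 0x2A; 0xFB ⊕ 0x2A = 0xD1.
C4: S = E(K, 0x2A) = 0x05; 0x88 ⊕ 0x05 = 0x8D.
C5: S = E(K, 0x05) = 0xE0; 0x33 ⊕ 0xE0 = 0xD3.

C1 = 0x47, C2 = 0x60, C3 = 0xD1, C4 = 0x8D, C5 = 0xD3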